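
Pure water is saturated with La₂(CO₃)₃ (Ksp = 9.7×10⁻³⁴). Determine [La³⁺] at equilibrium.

2.0×10⁻⁷ M

La₂(CO₃)₃(s) ⇌ 2 La³⁺(aq) + 3 CO₃²⁻(aq)
Let s be the molar solubility. Then [La³⁺] = 2s and [CO₃²⁻] = 3s.
Ksp = [La³⁺]^2[CO₃²⁻]^3 = (2s)^2 · (3s)^3 = 108s^5 = 9.7×10⁻³⁴
s = 9.8×10⁻⁸ mol L⁻¹
[La³⁺] = 2s = 2.0×10⁻⁷ mol L⁻¹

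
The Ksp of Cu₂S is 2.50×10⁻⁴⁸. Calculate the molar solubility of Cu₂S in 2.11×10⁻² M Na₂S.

5.44×10⁻²⁴ M

Cu₂S(s) ⇌ 2 Cu⁺(aq) + S²⁻(aq)
The solution already contains S²⁻ at 2.11×10⁻² M. Let s be the molar solubility of Cu₂S.
[S²⁻] ≈ 2.11×10⁻² M (common ion dominates); [Cu⁺] = 2s.
Ksp = [Cu⁺]^2[S²⁻] = (2s)^2(2.11×10⁻²)
(2s)^2 = 2.50×10⁻⁴⁸ / (2.11×10⁻²) = 1.18×10⁻⁴⁶
s = 5.44×10⁻²⁴ M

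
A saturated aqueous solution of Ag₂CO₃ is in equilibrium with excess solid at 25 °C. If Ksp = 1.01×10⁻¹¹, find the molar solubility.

1.36×10⁻⁴ M

Ag₂CO₃(s) ⇌ 2 Ag⁺(aq) + CO₃²⁻(aq)
Let s be the molar solubility. Then [Ag⁺] = 2s and [CO₃²⁻] = s.
Ksp = [Ag⁺]^2[CO₃²⁻] = (2s)^2 · s = 4s^3
4s^3 = 1.01×10⁻¹¹  ⇒  s^3 = 2.53×10⁻¹²
Taking the 3rd root, s = 1.36×10⁻⁴ mol/L.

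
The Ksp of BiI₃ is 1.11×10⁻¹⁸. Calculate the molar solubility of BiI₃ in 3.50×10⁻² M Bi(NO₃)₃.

1.06×10⁻⁶ M

BiI₃(s) ⇌ Bi³⁺(aq) + 3 I⁻(aq)
With Bi³⁺ already at 3.50×10⁻² M and s small, take [Bi³⁺] ≈ 3.50×10⁻² M and [I⁻] = 3s.
Ksp = [Bi³⁺][I⁻]^3 = (3.50×10⁻²)(3s)^3
(3s)^3 = 1.11×10⁻¹⁸ / (3.50×10⁻²) = 3.17×10⁻¹⁷
s = 1.06×10⁻⁶ M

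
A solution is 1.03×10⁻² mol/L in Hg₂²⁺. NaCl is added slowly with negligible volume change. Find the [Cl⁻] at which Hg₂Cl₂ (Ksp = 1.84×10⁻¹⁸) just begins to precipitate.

Precipitation of each salt begins when its ion product equals Ksp.
Hg₂Cl₂(s) ⇌ Hg₂²⁺(aq) + 2 Cl⁻(aq)
Ksp = [Hg₂²⁺][Cl⁻]^2 = [Cl⁻]^2(1.03×10⁻²)
[Cl⁻]^2 = 1.84×10⁻¹⁸ / (1.03×10⁻²) = 1.79×10⁻¹⁶
[Cl⁻] = 1.34×10⁻⁸ mol/L

1.34×10⁻⁸ M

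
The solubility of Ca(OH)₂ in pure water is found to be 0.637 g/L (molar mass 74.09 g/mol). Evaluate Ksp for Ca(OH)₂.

s = (0.637 g L⁻¹)/(74.09 g mol⁻¹) = 8.5977×10⁻³ M
Ca(OH)₂(s) ⇌ Ca²⁺(aq) + 2 OH⁻(aq)
Call the molar solubility s, so that [Ca²⁺] = s and [OH⁻] = 2s.
Ksp = [Ca²⁺][OH⁻]^2 = s · (2s)^2 = 4s^3
Ksp = 4 × (8.5977×10⁻³)^3 = 2.54×10⁻⁶

Ksp = 2.54×10⁻⁶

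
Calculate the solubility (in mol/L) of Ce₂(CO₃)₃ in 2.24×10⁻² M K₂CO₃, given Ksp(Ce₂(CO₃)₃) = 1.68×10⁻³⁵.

6.11×10⁻¹⁶ M

Ce₂(CO₃)₃(s) ⇌ 2 Ce³⁺(aq) + 3 CO₃²⁻(aq)
The solution already contains CO₃²⁻ at 2.24×10⁻² M. Let s be the molar solubility of Ce₂(CO₃)₃.
[CO₃²⁻] ≈ 2.24×10⁻² M (common ion dominates); [Ce³⁺] = 2s.
Ksp = [Ce³⁺]^2[CO₃²⁻]^3 = (2s)^2(2.24×10⁻²)^3
(2s)^2 = 1.68×10⁻³⁵ / (2.24×10⁻²)^3 = 1.49×10⁻³⁰
s = 6.11×10⁻¹⁶ M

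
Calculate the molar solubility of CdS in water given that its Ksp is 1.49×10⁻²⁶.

1.22×10⁻¹³ M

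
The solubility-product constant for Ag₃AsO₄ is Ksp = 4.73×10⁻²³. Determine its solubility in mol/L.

Ag₃AsO₄(s) ⇌ 3 Ag⁺(aq) + AsO₄³⁻(aq)
With molar solubility s: [Ag⁺] = 3s, [AsO₄³⁻] = s.
Ksp = [Ag⁺]^3[AsO₄³⁻] = (3s)^3 · s = 27s^4
27s^4 = 4.73×10⁻²³  ⇒  s^4 = 1.75×10⁻²⁴
s = 1.15×10⁻⁶ M

1.15×10⁻⁶ M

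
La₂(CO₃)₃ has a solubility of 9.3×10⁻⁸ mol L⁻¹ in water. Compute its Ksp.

Ksp = 7.5×10⁻³⁴

La₂(CO₃)₃(s) ⇌ 2 La³⁺(aq) + 3 CO₃²⁻(aq)
Call the molar solubility s, so that [La³⁺] = 2s and [CO₃²⁻] = 3s.
Ksp = [La³⁺]^2[CO₃²⁻]^3 = (2s)^2 · (3s)^3 = 108s^5
Ksp = 108 × (9.3×10⁻⁸)^5 = 7.5×10⁻³⁴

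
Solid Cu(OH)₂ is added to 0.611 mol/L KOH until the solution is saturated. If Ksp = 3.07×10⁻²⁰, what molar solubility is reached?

8.22×10⁻²⁰ M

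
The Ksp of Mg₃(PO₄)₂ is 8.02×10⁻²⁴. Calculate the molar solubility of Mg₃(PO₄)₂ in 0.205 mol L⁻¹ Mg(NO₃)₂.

1.53×10⁻¹¹ M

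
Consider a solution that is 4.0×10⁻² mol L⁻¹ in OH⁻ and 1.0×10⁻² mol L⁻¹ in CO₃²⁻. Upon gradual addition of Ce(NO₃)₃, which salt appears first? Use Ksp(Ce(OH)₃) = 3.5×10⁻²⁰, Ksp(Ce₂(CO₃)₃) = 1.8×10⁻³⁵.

The threshold for precipitation is Q = Ksp.
For Ce(OH)₃: [Ce³⁺] = (Ksp/[OH⁻]^3) = 5.5×10⁻¹⁶ mol L⁻¹
For Ce₂(CO₃)₃: [Ce³⁺] = (Ksp/[CO₃²⁻]^3)^(1/2) = 4.2×10⁻¹⁵ mol L⁻¹
Since Ce(OH)₃ needs less Ce³⁺ to reach saturation, it precipitates first.

Ce(OH)₃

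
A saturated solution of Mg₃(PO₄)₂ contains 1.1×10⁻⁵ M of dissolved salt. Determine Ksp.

Ksp = 1.7×10⁻²³

Mg₃(PO₄)₂(s) ⇌ 3 Mg²⁺(aq) + 2 PO₄³⁻(aq)
Call the molar solubility s, so that [Mg²⁺] = 3s and [PO₄³⁻] = 2s.
Ksp = [Mg²⁺]^3[PO₄³⁻]^2 = (3s)^3 · (2s)^2 = 108s^5
Ksp = 108 × (1.1×10⁻⁵)^5 = 1.7×10⁻²³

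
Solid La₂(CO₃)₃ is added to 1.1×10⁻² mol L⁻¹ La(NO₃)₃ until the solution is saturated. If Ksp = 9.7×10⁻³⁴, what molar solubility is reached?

6.7×10⁻¹¹ M

La₂(CO₃)₃(s) ⇌ 2 La³⁺(aq) + 3 CO₃²⁻(aq)
With La³⁺ already at 1.1×10⁻² mol L⁻¹ and s small, take [La³⁺] ≈ 1.1×10⁻² mol L⁻¹ and [CO₃²⁻] = 3s.
Ksp = [La³⁺]^2[CO₃²⁻]^3 = (1.1×10⁻²)^2(3s)^3
(3s)^3 = 9.7×10⁻³⁴ / (1.1×10⁻²)^2 = 8.0×10⁻³⁰
s = 6.7×10⁻¹¹ mol L⁻¹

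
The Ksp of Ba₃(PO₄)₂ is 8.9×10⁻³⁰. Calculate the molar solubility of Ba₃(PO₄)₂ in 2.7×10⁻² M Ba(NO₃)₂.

Ba₃(PO₄)₂(s) ⇌ 3 Ba²⁺(aq) + 2 PO₄³⁻(aq)
With Ba²⁺ already at 2.7×10⁻² M and s small, take [Ba²⁺] ≈ 2.7×10⁻² M and [PO₄³⁻] = 2s.
Ksp = [Ba²⁺]^3[PO₄³⁻]^2 = (2.7×10⁻²)^3(2s)^2
(2s)^2 = 8.9×10⁻³⁰ / (2.7×10⁻²)^3 = 4.5×10⁻²⁵
s = 3.4×10⁻¹³ M

3.4×10⁻¹³ M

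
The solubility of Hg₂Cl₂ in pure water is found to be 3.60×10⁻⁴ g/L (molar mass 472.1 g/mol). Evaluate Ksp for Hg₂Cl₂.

Ksp = 1.77×10⁻¹⁸

s = (3.60×10⁻⁴ g L⁻¹)/(472.1 g mol⁻¹) = 7.6255×10⁻⁷ M
Hg₂Cl₂(s) ⇌ Hg₂²⁺(aq) + 2 Cl⁻(aq)
Let s be the molar solubility. Then [Hg₂²⁺] = s and [Cl⁻] = 2s.
Ksp = [Hg₂²⁺][Cl⁻]^2 = s · (2s)^2 = 4s^3
Ksp = 4 × (7.6255×10⁻⁷)^3 = 1.77×10⁻¹⁸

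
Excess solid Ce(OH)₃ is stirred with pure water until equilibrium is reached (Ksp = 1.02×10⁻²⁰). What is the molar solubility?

4.41×10⁻⁶ M

Ce(OH)₃(s) ⇌ Ce³⁺(aq) + 3 OH⁻(aq)
With molar solubility s: [Ce³⁺] = s, [OH⁻] = 3s.
Ksp = [Ce³⁺][OH⁻]^3 = s · (3s)^3 = 27s^4
27s^4 = 1.02×10⁻²⁰  ⇒  s^4 = 3.78×10⁻²²
Taking the 4th root, s = 4.41×10⁻⁶ mol L⁻¹.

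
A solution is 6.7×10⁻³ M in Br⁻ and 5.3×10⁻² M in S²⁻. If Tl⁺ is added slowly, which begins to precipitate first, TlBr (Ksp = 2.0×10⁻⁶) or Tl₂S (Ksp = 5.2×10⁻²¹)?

Tl₂S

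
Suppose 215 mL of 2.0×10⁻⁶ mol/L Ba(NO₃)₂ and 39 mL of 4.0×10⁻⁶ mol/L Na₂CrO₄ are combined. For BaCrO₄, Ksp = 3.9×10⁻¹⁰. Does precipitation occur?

The combined volume is 254 mL.
[Ba²⁺] = (2.0×10⁻⁶)(215)/254 = 1.7×10⁻⁶ mol/L
[CrO₄²⁻] = (4.0×10⁻⁶)(39)/254 = 6.1×10⁻⁷ mol/L
Q = [Ba²⁺][CrO₄²⁻] = 1.0×10⁻¹²
Q = 1.0×10⁻¹² < Ksp = 3.9×10⁻¹⁰, so the solution is unsaturated and no precipitate forms.

No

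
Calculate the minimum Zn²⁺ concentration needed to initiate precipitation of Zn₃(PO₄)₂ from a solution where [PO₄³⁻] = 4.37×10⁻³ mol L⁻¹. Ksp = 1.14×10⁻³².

8.42×10⁻¹⁰ M

The threshold for precipitation is Q = Ksp.
Zn₃(PO₄)₂(s) ⇌ 3 Zn²⁺(aq) + 2 PO₄³⁻(aq)
Ksp = [Zn²⁺]^3[PO₄³⁻]^2 = [Zn²⁺]^3(4.37×10⁻³)^2
[Zn²⁺]^3 = 1.14×10⁻³² / (4.37×10⁻³)^2 = 5.97×10⁻²⁸
[Zn²⁺] = 8.42×10⁻¹⁰ mol L⁻¹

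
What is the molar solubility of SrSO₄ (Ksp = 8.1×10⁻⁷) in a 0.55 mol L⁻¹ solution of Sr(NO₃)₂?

1.5×10⁻⁶ M

SrSO₄(s) ⇌ Sr²⁺(aq) + SO₄²⁻(aq)
With Sr²⁺ already at 0.55 mol L⁻¹ and s small, take [Sr²⁺] ≈ 0.55 mol L⁻¹ and [SO₄²⁻] = s.
Ksp = [Sr²⁺][SO₄²⁻] = (0.55)s
s = 8.1×10⁻⁷ / (0.55) = 1.5×10⁻⁶
s = 1.5×10⁻⁶ mol L⁻¹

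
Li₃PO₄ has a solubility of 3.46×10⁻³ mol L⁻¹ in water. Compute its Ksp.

Ksp = 3.87×10⁻⁹

Li₃PO₄(s) ⇌ 3 Li⁺(aq) + PO₄³⁻(aq)
With molar solubility s: [Li⁺] = 3s, [PO₄³⁻] = s.
Ksp = [Li⁺]^3[PO₄³⁻] = (3s)^3 · s = 27s^4
Ksp = 27 × (3.46×10⁻³)^4 = 3.87×10⁻⁹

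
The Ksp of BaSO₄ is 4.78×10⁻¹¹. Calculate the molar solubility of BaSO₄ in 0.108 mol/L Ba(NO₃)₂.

4.43×10⁻¹⁰ M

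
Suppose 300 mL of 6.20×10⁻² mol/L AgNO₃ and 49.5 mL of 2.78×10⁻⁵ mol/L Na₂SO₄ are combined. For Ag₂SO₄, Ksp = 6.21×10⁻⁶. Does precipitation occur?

No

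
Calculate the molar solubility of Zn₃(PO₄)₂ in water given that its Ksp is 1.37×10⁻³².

1.66×10⁻⁷ M

Zn₃(PO₄)₂(s) ⇌ 3 Zn²⁺(aq) + 2 PO₄³⁻(aq)
If s mol/L of Zn₃(PO₄)₂ dissolves, [Zn²⁺] = 3s and [PO₄³⁻] = 2s.
Ksp = [Zn²⁺]^3[PO₄³⁻]^2 = (3s)^3 · (2s)^2 = 108s^5
108s^5 = 1.37×10⁻³²  ⇒  s^5 = 1.27×10⁻³⁴
Taking the 5th root, s = 1.66×10⁻⁷ mol/L.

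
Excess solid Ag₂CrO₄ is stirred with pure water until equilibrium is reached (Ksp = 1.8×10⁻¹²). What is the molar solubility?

7.7×10⁻⁵ M

Ag₂CrO₄(s) ⇌ 2 Ag⁺(aq) + CrO₄²⁻(aq)
If s mol/L of Ag₂CrO₄ dissolves, [Ag⁺] = 2s and [CrO₄²⁻] = s.
Ksp = [Ag⁺]^2[CrO₄²⁻] = (2s)^2 · s = 4s^3
4s^3 = 1.8×10⁻¹²  ⇒  s^3 = 4.5×10⁻¹³
s = (4.5×10⁻¹³)^(1/3) = 7.7×10⁻⁵ M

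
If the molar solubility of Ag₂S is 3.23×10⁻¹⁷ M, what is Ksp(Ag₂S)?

Ag₂S(s) ⇌ 2 Ag⁺(aq) + S²⁻(aq)
Let s be the molar solubility. Then [Ag⁺] = 2s and [S²⁻] = s.
Ksp = [Ag⁺]^2[S²⁻] = (2s)^2 · s = 4s^3
Ksp = 4 × (3.23×10⁻¹⁷)^3 = 1.35×10⁻⁴⁹

Ksp = 1.35×10⁻⁴⁹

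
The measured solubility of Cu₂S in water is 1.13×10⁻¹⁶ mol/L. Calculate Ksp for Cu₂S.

Ksp = 5.77×10⁻⁴⁸

Cu₂S(s) ⇌ 2 Cu⁺(aq) + S²⁻(aq)
If s mol/L of Cu₂S dissolves, [Cu⁺] = 2s and [S²⁻] = s.
Ksp = [Cu⁺]^2[S²⁻] = (2s)^2 · s = 4s^3
Ksp = 4 × (1.13×10⁻¹⁶)^3 = 5.77×10⁻⁴⁸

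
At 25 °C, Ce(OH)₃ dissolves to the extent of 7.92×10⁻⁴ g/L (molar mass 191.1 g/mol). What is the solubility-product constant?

Ksp = 7.97×10⁻²¹

s = (7.92×10⁻⁴ g L⁻¹)/(191.1 g mol⁻¹) = 4.1444×10⁻⁶ M
Ce(OH)₃(s) ⇌ Ce³⁺(aq) + 3 OH⁻(aq)
Let s be the molar solubility. Then [Ce³⁺] = s and [OH⁻] = 3s.
Ksp = [Ce³⁺][OH⁻]^3 = s · (3s)^3 = 27s^4
Ksp = 27 × (4.1444×10⁻⁶)^4 = 7.97×10⁻²¹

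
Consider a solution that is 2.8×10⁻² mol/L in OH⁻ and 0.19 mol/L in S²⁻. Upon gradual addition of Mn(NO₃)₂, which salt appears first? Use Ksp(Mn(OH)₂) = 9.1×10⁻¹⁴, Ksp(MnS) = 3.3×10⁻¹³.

Each salt precipitates once Q = Ksp for that salt.
For Mn(OH)₂: [Mn²⁺] = (Ksp/[OH⁻]^2) = 1.2×10⁻¹⁰ mol/L
For MnS: [Mn²⁺] = (Ksp/[S²⁻]) = 1.7×10⁻¹² mol/L
Since MnS needs less Mn²⁺ to reach saturation, it precipitates first.

MnS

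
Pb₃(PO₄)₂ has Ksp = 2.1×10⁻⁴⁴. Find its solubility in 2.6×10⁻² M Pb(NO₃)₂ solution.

Pb₃(PO₄)₂(s) ⇌ 3 Pb²⁺(aq) + 2 PO₄³⁻(aq)
Let s be the solubility of Pb₃(PO₄)₂ here. The common ion gives [Pb²⁺] ≈ 2.6×10⁻² M, and [PO₄³⁻] = 2s.
Ksp = [Pb²⁺]^3[PO₄³⁻]^2 = (2.6×10⁻²)^3(2s)^2
(2s)^2 = 2.1×10⁻⁴⁴ / (2.6×10⁻²)^3 = 1.2×10⁻³⁹
s = 1.7×10⁻²⁰ M

1.7×10⁻²⁰ M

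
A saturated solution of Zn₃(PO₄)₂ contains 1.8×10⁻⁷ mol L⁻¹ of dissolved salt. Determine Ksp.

Ksp = 2.0×10⁻³²

Zn₃(PO₄)₂(s) ⇌ 3 Zn²⁺(aq) + 2 PO₄³⁻(aq)
For each mole of Zn₃(PO₄)₂ that dissolves per liter, [Zn²⁺] = 3s and [PO₄³⁻] = 2s; let s denote this solubility.
Ksp = [Zn²⁺]^3[PO₄³⁻]^2 = (3s)^3 · (2s)^2 = 108s^5
Ksp = 108 × (1.8×10⁻⁷)^5 = 2.0×10⁻³²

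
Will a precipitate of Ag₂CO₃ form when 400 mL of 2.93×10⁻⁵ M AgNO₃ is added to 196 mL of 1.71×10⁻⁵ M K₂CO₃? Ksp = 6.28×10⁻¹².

Total volume after mixing = 400 + 196 = 596 mL.
[Ag⁺] = (2.93×10⁻⁵)(400)/596 = 1.97×10⁻⁵ M
[CO₃²⁻] = (1.71×10⁻⁵)(196)/596 = 5.62×10⁻⁶ M
Q = [Ag⁺]^2[CO₃²⁻] = 2.17×10⁻¹⁵
Q < Ksp (2.17×10⁻¹⁵ vs 6.28×10⁻¹²); the solution remains unsaturated and no precipitate forms.

No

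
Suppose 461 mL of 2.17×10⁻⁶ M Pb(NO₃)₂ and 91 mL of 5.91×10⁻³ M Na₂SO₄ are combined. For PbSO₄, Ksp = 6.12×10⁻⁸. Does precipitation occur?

No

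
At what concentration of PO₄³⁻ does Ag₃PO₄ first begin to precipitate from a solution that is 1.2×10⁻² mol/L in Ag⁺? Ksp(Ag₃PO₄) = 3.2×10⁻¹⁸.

Precipitation of each salt begins when its ion product equals Ksp.
Ag₃PO₄(s) ⇌ 3 Ag⁺(aq) + PO₄³⁻(aq)
Ksp = [Ag⁺]^3[PO₄³⁻] = [PO₄³⁻](1.2×10⁻²)^3
[PO₄³⁻] = 3.2×10⁻¹⁸ / (1.2×10⁻²)^3 = 1.9×10⁻¹²
[PO₄³⁻] = 1.9×10⁻¹² mol/L

1.9×10⁻¹² M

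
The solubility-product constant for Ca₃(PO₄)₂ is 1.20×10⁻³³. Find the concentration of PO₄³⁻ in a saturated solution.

2.04×10⁻⁷ M

Ca₃(PO₄)₂(s) ⇌ 3 Ca²⁺(aq) + 2 PO₄³⁻(aq)
Call the molar solubility s, so that [Ca²⁺] = 3s and [PO₄³⁻] = 2s.
Ksp = [Ca²⁺]^3[PO₄³⁻]^2 = (3s)^3 · (2s)^2 = 108s^5 = 1.20×10⁻³³
s = 1.02×10⁻⁷ M
[PO₄³⁻] = 2s = 2.04×10⁻⁷ M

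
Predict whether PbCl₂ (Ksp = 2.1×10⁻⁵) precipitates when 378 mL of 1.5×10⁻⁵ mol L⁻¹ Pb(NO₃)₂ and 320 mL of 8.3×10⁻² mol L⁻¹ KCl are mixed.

No

Total volume after mixing = 378 + 320 = 698 mL.
[Pb²⁺] = (1.5×10⁻⁵)(378)/698 = 8.1×10⁻⁶ mol L⁻¹
[Cl⁻] = (8.3×10⁻²)(320)/698 = 3.8×10⁻² mol L⁻¹
Q = [Pb²⁺][Cl⁻]^2 = 1.2×10⁻⁸
Q < Ksp (1.2×10⁻⁸ vs 2.1×10⁻⁵); the solution remains unsaturated and no precipitate forms.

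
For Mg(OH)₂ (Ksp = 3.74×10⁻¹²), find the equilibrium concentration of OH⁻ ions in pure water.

1.96×10⁻⁴ M

Mg(OH)₂(s) ⇌ Mg²⁺(aq) + 2 OH⁻(aq)
If s mol/L of Mg(OH)₂ dissolves, [Mg²⁺] = s and [OH⁻] = 2s.
Ksp = [Mg²⁺][OH⁻]^2 = s · (2s)^2 = 4s^3 = 3.74×10⁻¹²
s = 9.78×10⁻⁵ mol L⁻¹
[OH⁻] = 2s = 1.96×10⁻⁴ mol L⁻¹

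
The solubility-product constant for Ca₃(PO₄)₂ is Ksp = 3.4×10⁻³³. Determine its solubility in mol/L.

Ca₃(PO₄)₂(s) ⇌ 3 Ca²⁺(aq) + 2 PO₄³⁻(aq)
Let s be the molar solubility. Then [Ca²⁺] = 3s and [PO₄³⁻] = 2s.
Ksp = [Ca²⁺]^3[PO₄³⁻]^2 = (3s)^3 · (2s)^2 = 108s^5
108s^5 = 3.4×10⁻³³  ⇒  s^5 = 3.1×10⁻³⁵
s = 1.3×10⁻⁷ mol L⁻¹

1.3×10⁻⁷ M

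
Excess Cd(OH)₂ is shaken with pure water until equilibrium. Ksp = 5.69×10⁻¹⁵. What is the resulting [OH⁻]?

2.25×10⁻⁵ M

Cd(OH)₂(s) ⇌ Cd²⁺(aq) + 2 OH⁻(aq)
Let s be the molar solubility. Then [Cd²⁺] = s and [OH⁻] = 2s.
Ksp = [Cd²⁺][OH⁻]^2 = s · (2s)^2 = 4s^3 = 5.69×10⁻¹⁵
s = 1.12×10⁻⁵ M
[OH⁻] = 2s = 2.25×10⁻⁵ M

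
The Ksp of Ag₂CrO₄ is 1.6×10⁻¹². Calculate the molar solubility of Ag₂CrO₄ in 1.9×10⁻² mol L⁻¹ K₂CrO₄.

4.6×10⁻⁶ M

Ag₂CrO₄(s) ⇌ 2 Ag⁺(aq) + CrO₄²⁻(aq)
CrO₄²⁻ is already present at 1.9×10⁻² mol L⁻¹. If s mol/L of Ag₂CrO₄ dissolves, [Ag⁺] = 2s while [CrO₄²⁻] ≈ 1.9×10⁻² mol L⁻¹.
Ksp = [Ag⁺]^2[CrO₄²⁻] = (2s)^2(1.9×10⁻²)
(2s)^2 = 1.6×10⁻¹² / (1.9×10⁻²) = 8.4×10⁻¹¹
s = 4.6×10⁻⁶ mol L⁻¹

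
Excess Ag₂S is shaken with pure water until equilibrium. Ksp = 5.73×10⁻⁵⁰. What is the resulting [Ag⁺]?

4.86×10⁻¹⁷ M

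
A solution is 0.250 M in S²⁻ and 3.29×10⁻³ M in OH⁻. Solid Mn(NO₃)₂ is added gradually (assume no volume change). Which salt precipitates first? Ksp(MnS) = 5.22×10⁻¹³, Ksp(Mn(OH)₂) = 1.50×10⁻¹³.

MnS

Precipitation of each salt begins when its ion product equals Ksp.
For MnS: [Mn²⁺] = (Ksp/[S²⁻]) = 2.09×10⁻¹² M
For Mn(OH)₂: [Mn²⁺] = (Ksp/[OH⁻]^2) = 1.39×10⁻⁸ M
The smaller threshold [Mn²⁺] is reached first, so MnS precipitates first.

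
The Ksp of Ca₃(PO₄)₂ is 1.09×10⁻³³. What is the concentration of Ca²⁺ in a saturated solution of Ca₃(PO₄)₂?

3.01×10⁻⁷ M

Ca₃(PO₄)₂(s) ⇌ 3 Ca²⁺(aq) + 2 PO₄³⁻(aq)
If s mol/L of Ca₃(PO₄)₂ dissolves, [Ca²⁺] = 3s and [PO₄³⁻] = 2s.
Ksp = [Ca²⁺]^3[PO₄³⁻]^2 = (3s)^3 · (2s)^2 = 108s^5 = 1.09×10⁻³³
s = 1.00×10⁻⁷ mol/L
[Ca²⁺] = 3s = 3.01×10⁻⁷ mol/L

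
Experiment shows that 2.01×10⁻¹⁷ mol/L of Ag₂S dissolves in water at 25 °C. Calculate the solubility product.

Ksp = 3.25×10⁻⁵⁰

Ag₂S(s) ⇌ 2 Ag⁺(aq) + S²⁻(aq)
Let s be the molar solubility. Then [Ag⁺] = 2s and [S²⁻] = s.
Ksp = [Ag⁺]^2[S²⁻] = (2s)^2 · s = 4s^3
Ksp = 4 × (2.01×10⁻¹⁷)^3 = 3.25×10⁻⁵⁰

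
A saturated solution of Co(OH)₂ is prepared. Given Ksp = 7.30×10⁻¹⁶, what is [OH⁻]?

Co(OH)₂(s) ⇌ Co²⁺(aq) + 2 OH⁻(aq)
Call the molar solubility s, so that [Co²⁺] = s and [OH⁻] = 2s.
Ksp = [Co²⁺][OH⁻]^2 = s · (2s)^2 = 4s^3 = 7.30×10⁻¹⁶
s = 5.67×10⁻⁶ mol L⁻¹
[OH⁻] = 2s = 1.13×10⁻⁵ mol L⁻¹

1.13×10⁻⁵ M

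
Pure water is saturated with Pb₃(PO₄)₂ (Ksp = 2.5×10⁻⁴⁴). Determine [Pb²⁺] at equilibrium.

Pb₃(PO₄)₂(s) ⇌ 3 Pb²⁺(aq) + 2 PO₄³⁻(aq)
With molar solubility s: [Pb²⁺] = 3s, [PO₄³⁻] = 2s.
Ksp = [Pb²⁺]^3[PO₄³⁻]^2 = (3s)^3 · (2s)^2 = 108s^5 = 2.5×10⁻⁴⁴
s = 7.5×10⁻¹⁰ mol L⁻¹
[Pb²⁺] = 3s = 2.2×10⁻⁹ mol L⁻¹

2.2×10⁻⁹ M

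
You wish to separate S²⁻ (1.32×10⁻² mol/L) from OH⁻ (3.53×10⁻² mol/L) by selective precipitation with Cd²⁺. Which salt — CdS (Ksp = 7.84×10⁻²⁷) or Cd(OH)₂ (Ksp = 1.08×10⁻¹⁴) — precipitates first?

Precipitation begins when Q = Ksp.
For CdS: [Cd²⁺] = (Ksp/[S²⁻]) = 5.94×10⁻²⁵ mol/L
For Cd(OH)₂: [Cd²⁺] = (Ksp/[OH⁻]^2) = 8.67×10⁻¹² mol/L
The smaller threshold [Cd²⁺] is reached first, so CdS precipitates first.

CdS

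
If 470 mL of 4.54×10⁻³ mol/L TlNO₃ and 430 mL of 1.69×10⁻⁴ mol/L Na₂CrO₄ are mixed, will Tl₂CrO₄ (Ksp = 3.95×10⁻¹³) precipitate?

After mixing, V = 470 mL + 430 mL = 900 mL.
[Tl⁺] = (4.54×10⁻³)(470)/900 = 2.37×10⁻³ mol/L
[CrO₄²⁻] = (1.69×10⁻⁴)(430)/900 = 8.07×10⁻⁵ mol/L
Q = [Tl⁺]^2[CrO₄²⁻] = 4.54×10⁻¹⁰
Since Q (4.54×10⁻¹⁰) exceeds Ksp (3.95×10⁻¹³), Tl₂CrO₄ will precipitate.

Yes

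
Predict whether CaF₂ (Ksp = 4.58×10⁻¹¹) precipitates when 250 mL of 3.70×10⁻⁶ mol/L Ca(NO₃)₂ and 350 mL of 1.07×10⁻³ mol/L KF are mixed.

No

After mixing, V = 250 mL + 350 mL = 600 mL.
[Ca²⁺] = (3.70×10⁻⁶)(250)/600 = 1.54×10⁻⁶ mol/L
[F⁻] = (1.07×10⁻³)(350)/600 = 6.24×10⁻⁴ mol/L
Q = [Ca²⁺][F⁻]^2 = 6.01×10⁻¹³
Q < Ksp (6.01×10⁻¹³ vs 4.58×10⁻¹¹); the solution remains unsaturated and no precipitate forms.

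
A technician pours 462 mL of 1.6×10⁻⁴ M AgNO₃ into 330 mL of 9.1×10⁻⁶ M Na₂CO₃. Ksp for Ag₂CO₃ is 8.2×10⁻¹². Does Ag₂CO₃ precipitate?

After mixing, V = 462 mL + 330 mL = 792 mL.
[Ag⁺] = (1.6×10⁻⁴)(462)/792 = 9.3×10⁻⁵ M
[CO₃²⁻] = (9.1×10⁻⁶)(330)/792 = 3.8×10⁻⁶ M
Q = [Ag⁺]^2[CO₃²⁻] = 3.3×10⁻¹⁴
Q = 3.3×10⁻¹⁴ < Ksp = 8.2×10⁻¹², so the solution is unsaturated and no precipitate forms.

No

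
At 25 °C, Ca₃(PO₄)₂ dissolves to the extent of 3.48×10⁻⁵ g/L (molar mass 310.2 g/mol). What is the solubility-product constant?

Ksp = 1.92×10⁻³³

Convert to molarity: s = 3.48×10⁻⁵ / 310.2 = 1.1219×10⁻⁷ mol/L
Ca₃(PO₄)₂(s) ⇌ 3 Ca²⁺(aq) + 2 PO₄³⁻(aq)
Let s be the molar solubility. Then [Ca²⁺] = 3s and [PO₄³⁻] = 2s.
Ksp = [Ca²⁺]^3[PO₄³⁻]^2 = (3s)^3 · (2s)^2 = 108s^5
Ksp = 108 × (1.1219×10⁻⁷)^5 = 1.92×10⁻³³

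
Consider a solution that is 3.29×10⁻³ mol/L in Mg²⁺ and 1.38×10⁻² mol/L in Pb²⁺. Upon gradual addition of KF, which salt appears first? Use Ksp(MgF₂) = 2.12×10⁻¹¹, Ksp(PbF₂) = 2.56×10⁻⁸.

MgF₂

Each salt precipitates once Q = Ksp for that salt.
For MgF₂: [F⁻] = (Ksp/[Mg²⁺])^(1/2) = 8.03×10⁻⁵ mol/L
For PbF₂: [F⁻] = (Ksp/[Pb²⁺])^(1/2) = 1.36×10⁻³ mol/L
The smaller threshold [F⁻] is reached first, so MgF₂ precipitates first.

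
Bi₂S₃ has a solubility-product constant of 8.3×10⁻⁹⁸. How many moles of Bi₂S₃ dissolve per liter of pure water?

Bi₂S₃(s) ⇌ 2 Bi³⁺(aq) + 3 S²⁻(aq)
If s mol/L of Bi₂S₃ dissolves, [Bi³⁺] = 2s and [S²⁻] = 3s.
Ksp = [Bi³⁺]^2[S²⁻]^3 = (2s)^2 · (3s)^3 = 108s^5
108s^5 = 8.3×10⁻⁹⁸  ⇒  s^5 = 7.7×10⁻¹⁰⁰
s = (7.7×10⁻¹⁰⁰)^(1/5) = 1.5×10⁻²⁰ mol/L

1.5×10⁻²⁰ M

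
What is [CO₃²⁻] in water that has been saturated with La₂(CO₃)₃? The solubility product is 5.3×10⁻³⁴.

La₂(CO₃)₃(s) ⇌ 2 La³⁺(aq) + 3 CO₃²⁻(aq)
If s mol/L of La₂(CO₃)₃ dissolves, [La³⁺] = 2s and [CO₃²⁻] = 3s.
Ksp = [La³⁺]^2[CO₃²⁻]^3 = (2s)^2 · (3s)^3 = 108s^5 = 5.3×10⁻³⁴
s = 8.7×10⁻⁸ mol/L
[CO₃²⁻] = 3s = 2.6×10⁻⁷ mol/L

2.6×10⁻⁷ M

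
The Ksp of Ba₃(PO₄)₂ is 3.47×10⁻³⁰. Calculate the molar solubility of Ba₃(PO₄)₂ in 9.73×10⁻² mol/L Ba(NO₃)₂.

3.07×10⁻¹⁴ M

Ba₃(PO₄)₂(s) ⇌ 3 Ba²⁺(aq) + 2 PO₄³⁻(aq)
Ba²⁺ is already present at 9.73×10⁻² mol/L. If s mol/L of Ba₃(PO₄)₂ dissolves, [PO₄³⁻] = 2s while [Ba²⁺] ≈ 9.73×10⁻² mol/L.
Ksp = [Ba²⁺]^3[PO₄³⁻]^2 = (9.73×10⁻²)^3(2s)^2
(2s)^2 = 3.47×10⁻³⁰ / (9.73×10⁻²)^3 = 3.77×10⁻²⁷
s = 3.07×10⁻¹⁴ mol/L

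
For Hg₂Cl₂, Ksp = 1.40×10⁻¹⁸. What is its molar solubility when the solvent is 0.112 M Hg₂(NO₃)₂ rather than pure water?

Hg₂Cl₂(s) ⇌ Hg₂²⁺(aq) + 2 Cl⁻(aq)
The solution already contains Hg₂²⁺ at 0.112 M. Let s be the molar solubility of Hg₂Cl₂.
[Hg₂²⁺] ≈ 0.112 M (common ion dominates); [Cl⁻] = 2s.
Ksp = [Hg₂²⁺][Cl⁻]^2 = (0.112)(2s)^2
(2s)^2 = 1.40×10⁻¹⁸ / (0.112) = 1.25×10⁻¹⁷
s = 1.77×10⁻⁹ M

1.77×10⁻⁹ M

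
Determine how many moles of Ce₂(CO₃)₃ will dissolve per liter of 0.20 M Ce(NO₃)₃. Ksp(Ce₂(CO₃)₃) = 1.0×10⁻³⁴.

Ce₂(CO₃)₃(s) ⇌ 2 Ce³⁺(aq) + 3 CO₃²⁻(aq)
Ce³⁺ is already present at 0.20 M. If s mol/L of Ce₂(CO₃)₃ dissolves, [CO₃²⁻] = 3s while [Ce³⁺] ≈ 0.20 M.
Ksp = [Ce³⁺]^2[CO₃²⁻]^3 = (0.20)^2(3s)^3
(3s)^3 = 1.0×10⁻³⁴ / (0.20)^2 = 2.5×10⁻³³
s = 4.5×10⁻¹² M

4.5×10⁻¹² M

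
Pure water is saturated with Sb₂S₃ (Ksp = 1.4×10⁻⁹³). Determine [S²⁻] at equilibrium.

Sb₂S₃(s) ⇌ 2 Sb³⁺(aq) + 3 S²⁻(aq)
Let s be the molar solubility. Then [Sb³⁺] = 2s and [S²⁻] = 3s.
Ksp = [Sb³⁺]^2[S²⁻]^3 = (2s)^2 · (3s)^3 = 108s^5 = 1.4×10⁻⁹³
s = 1.1×10⁻¹⁹ M
[S²⁻] = 3s = 3.2×10⁻¹⁹ M

3.2×10⁻¹⁹ M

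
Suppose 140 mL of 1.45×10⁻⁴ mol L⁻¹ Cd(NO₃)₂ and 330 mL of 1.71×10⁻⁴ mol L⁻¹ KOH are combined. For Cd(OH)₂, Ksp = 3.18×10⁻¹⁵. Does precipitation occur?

Yes

Total volume after mixing = 140 + 330 = 470 mL.
[Cd²⁺] = (1.45×10⁻⁴)(140)/470 = 4.32×10⁻⁵ mol L⁻¹
[OH⁻] = (1.71×10⁻⁴)(330)/470 = 1.20×10⁻⁴ mol L⁻¹
Q = [Cd²⁺][OH⁻]^2 = 6.23×10⁻¹³
Because Q > Ksp (6.23×10⁻¹³ vs 3.18×10⁻¹⁵), a precipitate of Cd(OH)₂ forms.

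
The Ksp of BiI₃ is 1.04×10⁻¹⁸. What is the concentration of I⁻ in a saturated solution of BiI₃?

4.20×10⁻⁵ M

BiI₃(s) ⇌ Bi³⁺(aq) + 3 I⁻(aq)
Call the molar solubility s, so that [Bi³⁺] = s and [I⁻] = 3s.
Ksp = [Bi³⁺][I⁻]^3 = s · (3s)^3 = 27s^4 = 1.04×10⁻¹⁸
s = 1.40×10⁻⁵ mol L⁻¹
[I⁻] = 3s = 4.20×10⁻⁵ mol L⁻¹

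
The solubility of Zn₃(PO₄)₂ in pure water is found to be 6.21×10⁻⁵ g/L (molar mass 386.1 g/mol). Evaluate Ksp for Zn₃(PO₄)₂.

Ksp = 1.16×10⁻³²

s = (6.21×10⁻⁵ g L⁻¹)/(386.1 g mol⁻¹) = 1.6084×10⁻⁷ M
Zn₃(PO₄)₂(s) ⇌ 3 Zn²⁺(aq) + 2 PO₄³⁻(aq)
For each mole of Zn₃(PO₄)₂ that dissolves per liter, [Zn²⁺] = 3s and [PO₄³⁻] = 2s; let s denote this solubility.
Ksp = [Zn²⁺]^3[PO₄³⁻]^2 = (3s)^3 · (2s)^2 = 108s^5
Ksp = 108 × (1.6084×10⁻⁷)^5 = 1.16×10⁻³²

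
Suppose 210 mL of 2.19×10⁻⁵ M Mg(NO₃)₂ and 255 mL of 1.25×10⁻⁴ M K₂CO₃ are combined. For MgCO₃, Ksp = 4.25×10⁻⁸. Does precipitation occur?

No

The combined volume is 465 mL.
[Mg²⁺] = (2.19×10⁻⁵)(210)/465 = 9.89×10⁻⁶ M
[CO₃²⁻] = (1.25×10⁻⁴)(255)/465 = 6.85×10⁻⁵ M
Q = [Mg²⁺][CO₃²⁻] = 6.78×10⁻¹⁰
Since Q (6.78×10⁻¹⁰) is less than Ksp (4.25×10⁻⁸), no MgCO₃ precipitates.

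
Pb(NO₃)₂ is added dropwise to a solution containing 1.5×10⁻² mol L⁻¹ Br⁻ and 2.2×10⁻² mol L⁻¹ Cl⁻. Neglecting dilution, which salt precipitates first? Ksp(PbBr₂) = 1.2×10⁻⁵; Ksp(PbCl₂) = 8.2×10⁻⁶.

Precipitation of each salt begins when its ion product equals Ksp.
For PbBr₂: [Pb²⁺] = (Ksp/[Br⁻]^2) = 5.3×10⁻² mol L⁻¹
For PbCl₂: [Pb²⁺] = (Ksp/[Cl⁻]^2) = 1.7×10⁻² mol L⁻¹
Since PbCl₂ needs less Pb²⁺ to reach saturation, it precipitates first.

PbCl₂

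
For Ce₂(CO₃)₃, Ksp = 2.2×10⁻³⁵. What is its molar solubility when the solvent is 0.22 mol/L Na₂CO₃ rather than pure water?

Ce₂(CO₃)₃(s) ⇌ 2 Ce³⁺(aq) + 3 CO₃²⁻(aq)
The solution already contains CO₃²⁻ at 0.22 mol/L. Let s be the molar solubility of Ce₂(CO₃)₃.
[CO₃²⁻] ≈ 0.22 mol/L (common ion dominates); [Ce³⁺] = 2s.
Ksp = [Ce³⁺]^2[CO₃²⁻]^3 = (2s)^2(0.22)^3
(2s)^2 = 2.2×10⁻³⁵ / (0.22)^3 = 2.1×10⁻³³
s = 2.3×10⁻¹⁷ mol/L

2.3×10⁻¹⁷ M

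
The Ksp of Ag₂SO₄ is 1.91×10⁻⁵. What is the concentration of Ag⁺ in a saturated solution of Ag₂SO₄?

3.37×10⁻² M

Ag₂SO₄(s) ⇌ 2 Ag⁺(aq) + SO₄²⁻(aq)
Let s be the molar solubility. Then [Ag⁺] = 2s and [SO₄²⁻] = s.
Ksp = [Ag⁺]^2[SO₄²⁻] = (2s)^2 · s = 4s^3 = 1.91×10⁻⁵
s = 1.68×10⁻² mol L⁻¹
[Ag⁺] = 2s = 3.37×10⁻² mol L⁻¹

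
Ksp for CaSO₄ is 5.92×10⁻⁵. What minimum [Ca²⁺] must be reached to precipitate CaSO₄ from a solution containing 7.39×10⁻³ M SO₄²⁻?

8.01×10⁻³ M

A salt starts to precipitate once the ion product Q reaches its Ksp.
CaSO₄(s) ⇌ Ca²⁺(aq) + SO₄²⁻(aq)
Ksp = [Ca²⁺][SO₄²⁻] = [Ca²⁺](7.39×10⁻³)
[Ca²⁺] = 5.92×10⁻⁵ / (7.39×10⁻³) = 8.01×10⁻³
[Ca²⁺] = 8.01×10⁻³ M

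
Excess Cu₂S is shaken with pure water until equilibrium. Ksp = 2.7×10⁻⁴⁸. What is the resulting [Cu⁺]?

1.8×10⁻¹⁶ M

Cu₂S(s) ⇌ 2 Cu⁺(aq) + S²⁻(aq)
Let s be the molar solubility. Then [Cu⁺] = 2s and [S²⁻] = s.
Ksp = [Cu⁺]^2[S²⁻] = (2s)^2 · s = 4s^3 = 2.7×10⁻⁴⁸
s = 8.8×10⁻¹⁷ mol/L
[Cu⁺] = 2s = 1.8×10⁻¹⁶ mol/L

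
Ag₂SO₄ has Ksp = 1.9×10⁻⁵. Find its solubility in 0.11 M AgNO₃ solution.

Ag₂SO₄(s) ⇌ 2 Ag⁺(aq) + SO₄²⁻(aq)
Let s be the solubility of Ag₂SO₄ here. The common ion gives [Ag⁺] ≈ 0.11 M, and [SO₄²⁻] = s.
Ksp = [Ag⁺]^2[SO₄²⁻] = (0.11)^2s
s = 1.9×10⁻⁵ / (0.11)^2 = 1.6×10⁻³
s = 1.6×10⁻³ M

1.6×10⁻³ M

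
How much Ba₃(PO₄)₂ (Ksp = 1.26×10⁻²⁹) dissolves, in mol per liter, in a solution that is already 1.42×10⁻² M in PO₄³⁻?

1.32×10⁻⁹ M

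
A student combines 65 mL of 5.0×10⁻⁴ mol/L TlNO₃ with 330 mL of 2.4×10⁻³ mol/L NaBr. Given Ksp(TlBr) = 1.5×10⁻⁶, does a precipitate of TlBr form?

No

The combined volume is 395 mL.
[Tl⁺] = (5.0×10⁻⁴)(65)/395 = 8.2×10⁻⁵ mol/L
[Br⁻] = (2.4×10⁻³)(330)/395 = 2.0×10⁻³ mol/L
Q = [Tl⁺][Br⁻] = 1.6×10⁻⁷
Q = 1.6×10⁻⁷ < Ksp = 1.5×10⁻⁶, so the solution is unsaturated and no precipitate forms.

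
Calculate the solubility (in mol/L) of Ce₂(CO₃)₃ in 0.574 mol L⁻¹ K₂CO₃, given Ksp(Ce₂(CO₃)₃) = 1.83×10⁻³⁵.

4.92×10⁻¹⁸ M

Ce₂(CO₃)₃(s) ⇌ 2 Ce³⁺(aq) + 3 CO₃²⁻(aq)
The solution already contains CO₃²⁻ at 0.574 mol L⁻¹. Let s be the molar solubility of Ce₂(CO₃)₃.
[CO₃²⁻] ≈ 0.574 mol L⁻¹ (common ion dominates); [Ce³⁺] = 2s.
Ksp = [Ce³⁺]^2[CO₃²⁻]^3 = (2s)^2(0.574)^3
(2s)^2 = 1.83×10⁻³⁵ / (0.574)^3 = 9.68×10⁻³⁵
s = 4.92×10⁻¹⁸ mol L⁻¹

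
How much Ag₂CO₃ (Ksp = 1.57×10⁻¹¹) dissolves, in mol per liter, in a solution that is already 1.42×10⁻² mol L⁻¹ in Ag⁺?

Ag₂CO₃(s) ⇌ 2 Ag⁺(aq) + CO₃²⁻(aq)
Let s be the solubility of Ag₂CO₃ here. The common ion gives [Ag⁺] ≈ 1.42×10⁻² mol L⁻¹, and [CO₃²⁻] = s.
Ksp = [Ag⁺]^2[CO₃²⁻] = (1.42×10⁻²)^2s
s = 1.57×10⁻¹¹ / (1.42×10⁻²)^2 = 7.79×10⁻⁸
s = 7.79×10⁻⁸ mol L⁻¹

7.79×10⁻⁸ M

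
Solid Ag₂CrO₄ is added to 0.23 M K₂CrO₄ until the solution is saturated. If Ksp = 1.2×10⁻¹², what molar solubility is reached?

Ag₂CrO₄(s) ⇌ 2 Ag⁺(aq) + CrO₄²⁻(aq)
CrO₄²⁻ is already present at 0.23 M. If s mol/L of Ag₂CrO₄ dissolves, [Ag⁺] = 2s while [CrO₄²⁻] ≈ 0.23 M.
Ksp = [Ag⁺]^2[CrO₄²⁻] = (2s)^2(0.23)
(2s)^2 = 1.2×10⁻¹² / (0.23) = 5.2×10⁻¹²
s = 1.1×10⁻⁶ M

1.1×10⁻⁶ M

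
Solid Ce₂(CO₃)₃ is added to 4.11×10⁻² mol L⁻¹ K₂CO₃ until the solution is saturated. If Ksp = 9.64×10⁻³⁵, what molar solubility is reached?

5.89×10⁻¹⁶ M

Ce₂(CO₃)₃(s) ⇌ 2 Ce³⁺(aq) + 3 CO₃²⁻(aq)
CO₃²⁻ is already present at 4.11×10⁻² mol L⁻¹. If s mol/L of Ce₂(CO₃)₃ dissolves, [Ce³⁺] = 2s while [CO₃²⁻] ≈ 4.11×10⁻² mol L⁻¹.
Ksp = [Ce³⁺]^2[CO₃²⁻]^3 = (2s)^2(4.11×10⁻²)^3
(2s)^2 = 9.64×10⁻³⁵ / (4.11×10⁻²)^3 = 1.39×10⁻³⁰
s = 5.89×10⁻¹⁶ mol L⁻¹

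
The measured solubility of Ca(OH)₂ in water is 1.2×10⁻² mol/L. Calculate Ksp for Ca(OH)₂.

Ksp = 6.9×10⁻⁶

Ca(OH)₂(s) ⇌ Ca²⁺(aq) + 2 OH⁻(aq)
For each mole of Ca(OH)₂ that dissolves per liter, [Ca²⁺] = s and [OH⁻] = 2s; let s denote this solubility.
Ksp = [Ca²⁺][OH⁻]^2 = s · (2s)^2 = 4s^3
Ksp = 4 × (1.2×10⁻²)^3 = 6.9×10⁻⁶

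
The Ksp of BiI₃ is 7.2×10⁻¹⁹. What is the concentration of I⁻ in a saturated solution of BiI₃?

3.8×10⁻⁵ M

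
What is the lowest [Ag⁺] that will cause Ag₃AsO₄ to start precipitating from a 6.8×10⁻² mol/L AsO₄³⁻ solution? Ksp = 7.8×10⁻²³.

Each salt precipitates once Q = Ksp for that salt.
Ag₃AsO₄(s) ⇌ 3 Ag⁺(aq) + AsO₄³⁻(aq)
Ksp = [Ag⁺]^3[AsO₄³⁻] = [Ag⁺]^3(6.8×10⁻²)
[Ag⁺]^3 = 7.8×10⁻²³ / (6.8×10⁻²) = 1.1×10⁻²¹
[Ag⁺] = 1.0×10⁻⁷ mol/L

1.0×10⁻⁷ M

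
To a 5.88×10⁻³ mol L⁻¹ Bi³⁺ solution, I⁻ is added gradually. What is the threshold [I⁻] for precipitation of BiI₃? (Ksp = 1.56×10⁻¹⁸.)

6.43×10⁻⁶ M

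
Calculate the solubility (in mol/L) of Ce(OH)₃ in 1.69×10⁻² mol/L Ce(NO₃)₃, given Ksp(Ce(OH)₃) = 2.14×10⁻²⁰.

Ce(OH)₃(s) ⇌ Ce³⁺(aq) + 3 OH⁻(aq)
The solution already contains Ce³⁺ at 1.69×10⁻² mol/L. Let s be the molar solubility of Ce(OH)₃.
[Ce³⁺] ≈ 1.69×10⁻² mol/L (common ion dominates); [OH⁻] = 3s.
Ksp = [Ce³⁺][OH⁻]^3 = (1.69×10⁻²)(3s)^3
(3s)^3 = 2.14×10⁻²⁰ / (1.69×10⁻²) = 1.27×10⁻¹⁸
s = 3.61×10⁻⁷ mol/L

3.61×10⁻⁷ M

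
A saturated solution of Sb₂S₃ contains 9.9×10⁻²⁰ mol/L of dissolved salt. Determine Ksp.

Ksp = 1.0×10⁻⁹³

Sb₂S₃(s) ⇌ 2 Sb³⁺(aq) + 3 S²⁻(aq)
With molar solubility s: [Sb³⁺] = 2s, [S²⁻] = 3s.
Ksp = [Sb³⁺]^2[S²⁻]^3 = (2s)^2 · (3s)^3 = 108s^5
Ksp = 108 × (9.9×10⁻²⁰)^5 = 1.0×10⁻⁹³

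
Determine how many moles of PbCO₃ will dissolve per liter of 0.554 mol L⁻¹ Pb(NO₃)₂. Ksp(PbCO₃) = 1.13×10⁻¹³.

PbCO₃(s) ⇌ Pb²⁺(aq) + CO₃²⁻(aq)
Let s be the solubility of PbCO₃ here. The common ion gives [Pb²⁺] ≈ 0.554 mol L⁻¹, and [CO₃²⁻] = s.
Ksp = [Pb²⁺][CO₃²⁻] = (0.554)s
s = 1.13×10⁻¹³ / (0.554) = 2.04×10⁻¹³
s = 2.04×10⁻¹³ mol L⁻¹

2.04×10⁻¹³ M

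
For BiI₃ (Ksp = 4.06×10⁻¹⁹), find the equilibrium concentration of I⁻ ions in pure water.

3.32×10⁻⁵ M

BiI₃(s) ⇌ Bi³⁺(aq) + 3 I⁻(aq)
If s mol/L of BiI₃ dissolves, [Bi³⁺] = s and [I⁻] = 3s.
Ksp = [Bi³⁺][I⁻]^3 = s · (3s)^3 = 27s^4 = 4.06×10⁻¹⁹
s = 1.11×10⁻⁵ mol/L
[I⁻] = 3s = 3.32×10⁻⁵ mol/L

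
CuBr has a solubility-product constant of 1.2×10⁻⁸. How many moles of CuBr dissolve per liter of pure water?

1.1×10⁻⁴ M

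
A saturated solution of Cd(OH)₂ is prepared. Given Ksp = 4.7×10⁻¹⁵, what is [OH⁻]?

Cd(OH)₂(s) ⇌ Cd²⁺(aq) + 2 OH⁻(aq)
With molar solubility s: [Cd²⁺] = s, [OH⁻] = 2s.
Ksp = [Cd²⁺][OH⁻]^2 = s · (2s)^2 = 4s^3 = 4.7×10⁻¹⁵
s = 1.1×10⁻⁵ mol/L
[OH⁻] = 2s = 2.1×10⁻⁵ mol/L

2.1×10⁻⁵ M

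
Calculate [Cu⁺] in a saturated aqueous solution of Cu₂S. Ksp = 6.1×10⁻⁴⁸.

2.3×10⁻¹⁶ M

Cu₂S(s) ⇌ 2 Cu⁺(aq) + S²⁻(aq)
For each mole of Cu₂S that dissolves per liter, [Cu⁺] = 2s and [S²⁻] = s; let s denote this solubility.
Ksp = [Cu⁺]^2[S²⁻] = (2s)^2 · s = 4s^3 = 6.1×10⁻⁴⁸
s = 1.2×10⁻¹⁶ mol/L
[Cu⁺] = 2s = 2.3×10⁻¹⁶ mol/L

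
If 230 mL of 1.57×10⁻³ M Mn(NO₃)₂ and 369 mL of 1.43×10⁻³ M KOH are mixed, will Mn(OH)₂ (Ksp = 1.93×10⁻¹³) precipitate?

Yes

Total volume after mixing = 230 + 369 = 599 mL.
[Mn²⁺] = (1.57×10⁻³)(230)/599 = 6.03×10⁻⁴ M
[OH⁻] = (1.43×10⁻³)(369)/599 = 8.81×10⁻⁴ M
Q = [Mn²⁺][OH⁻]^2 = 4.68×10⁻¹⁰
Because Q > Ksp (4.68×10⁻¹⁰ vs 1.93×10⁻¹³), a precipitate of Mn(OH)₂ forms.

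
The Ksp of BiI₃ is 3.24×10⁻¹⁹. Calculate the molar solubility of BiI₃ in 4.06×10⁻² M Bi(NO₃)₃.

6.66×10⁻⁷ M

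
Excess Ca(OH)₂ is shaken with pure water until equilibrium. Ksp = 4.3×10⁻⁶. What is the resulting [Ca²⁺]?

1.0×10⁻² M

Ca(OH)₂(s) ⇌ Ca²⁺(aq) + 2 OH⁻(aq)
Call the molar solubility s, so that [Ca²⁺] = s and [OH⁻] = 2s.
Ksp = [Ca²⁺][OH⁻]^2 = s · (2s)^2 = 4s^3 = 4.3×10⁻⁶
s = 1.0×10⁻² mol/L
[Ca²⁺] = s = 1.0×10⁻² mol/L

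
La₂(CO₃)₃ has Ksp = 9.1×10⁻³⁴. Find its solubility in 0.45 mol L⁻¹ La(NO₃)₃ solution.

5.5×10⁻¹² M

La₂(CO₃)₃(s) ⇌ 2 La³⁺(aq) + 3 CO₃²⁻(aq)
Let s be the solubility of La₂(CO₃)₃ here. The common ion gives [La³⁺] ≈ 0.45 mol L⁻¹, and [CO₃²⁻] = 3s.
Ksp = [La³⁺]^2[CO₃²⁻]^3 = (0.45)^2(3s)^3
(3s)^3 = 9.1×10⁻³⁴ / (0.45)^2 = 4.5×10⁻³³
s = 5.5×10⁻¹² mol L⁻¹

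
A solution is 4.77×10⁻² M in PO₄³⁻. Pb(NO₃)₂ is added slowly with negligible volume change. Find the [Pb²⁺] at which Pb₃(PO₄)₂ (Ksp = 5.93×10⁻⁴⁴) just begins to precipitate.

Precipitation begins when Q = Ksp.
Pb₃(PO₄)₂(s) ⇌ 3 Pb²⁺(aq) + 2 PO₄³⁻(aq)
Ksp = [Pb²⁺]^3[PO₄³⁻]^2 = [Pb²⁺]^3(4.77×10⁻²)^2
[Pb²⁺]^3 = 5.93×10⁻⁴⁴ / (4.77×10⁻²)^2 = 2.61×10⁻⁴¹
[Pb²⁺] = 2.96×10⁻¹⁴ M

2.96×10⁻¹⁴ M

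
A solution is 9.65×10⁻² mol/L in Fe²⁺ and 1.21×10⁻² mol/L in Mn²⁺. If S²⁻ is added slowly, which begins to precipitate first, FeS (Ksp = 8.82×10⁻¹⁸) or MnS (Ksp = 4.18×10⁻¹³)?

FeS

Precipitation begins when Q = Ksp.
For FeS: [S²⁻] = (Ksp/[Fe²⁺]) = 9.14×10⁻¹⁷ mol/L
For MnS: [S²⁻] = (Ksp/[Mn²⁺]) = 3.45×10⁻¹¹ mol/L
The smaller threshold [S²⁻] is reached first, so FeS precipitates first.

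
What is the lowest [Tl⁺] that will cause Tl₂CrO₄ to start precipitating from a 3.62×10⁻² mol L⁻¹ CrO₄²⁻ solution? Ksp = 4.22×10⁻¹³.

3.41×10⁻⁶ M

A salt starts to precipitate once the ion product Q reaches its Ksp.
Tl₂CrO₄(s) ⇌ 2 Tl⁺(aq) + CrO₄²⁻(aq)
Ksp = [Tl⁺]^2[CrO₄²⁻] = [Tl⁺]^2(3.62×10⁻²)
[Tl⁺]^2 = 4.22×10⁻¹³ / (3.62×10⁻²) = 1.17×10⁻¹¹
[Tl⁺] = 3.41×10⁻⁶ mol L⁻¹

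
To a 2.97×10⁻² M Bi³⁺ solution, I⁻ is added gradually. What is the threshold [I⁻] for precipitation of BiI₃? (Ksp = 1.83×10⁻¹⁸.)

The threshold for precipitation is Q = Ksp.
BiI₃(s) ⇌ Bi³⁺(aq) + 3 I⁻(aq)
Ksp = [Bi³⁺][I⁻]^3 = [I⁻]^3(2.97×10⁻²)
[I⁻]^3 = 1.83×10⁻¹⁸ / (2.97×10⁻²) = 6.16×10⁻¹⁷
[I⁻] = 3.95×10⁻⁶ M

3.95×10⁻⁶ M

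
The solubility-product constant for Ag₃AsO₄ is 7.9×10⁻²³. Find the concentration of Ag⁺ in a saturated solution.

3.9×10⁻⁶ M

Ag₃AsO₄(s) ⇌ 3 Ag⁺(aq) + AsO₄³⁻(aq)
If s mol/L of Ag₃AsO₄ dissolves, [Ag⁺] = 3s and [AsO₄³⁻] = s.
Ksp = [Ag⁺]^3[AsO₄³⁻] = (3s)^3 · s = 27s^4 = 7.9×10⁻²³
s = 1.3×10⁻⁶ mol/L
[Ag⁺] = 3s = 3.9×10⁻⁶ mol/L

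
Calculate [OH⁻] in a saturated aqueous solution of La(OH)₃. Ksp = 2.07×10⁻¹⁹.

2.81×10⁻⁵ M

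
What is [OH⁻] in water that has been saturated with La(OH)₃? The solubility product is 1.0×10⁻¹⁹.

La(OH)₃(s) ⇌ La³⁺(aq) + 3 OH⁻(aq)
Let s be the molar solubility. Then [La³⁺] = s and [OH⁻] = 3s.
Ksp = [La³⁺][OH⁻]^3 = s · (3s)^3 = 27s^4 = 1.0×10⁻¹⁹
s = 7.8×10⁻⁶ mol L⁻¹
[OH⁻] = 3s = 2.3×10⁻⁵ mol L⁻¹

2.3×10⁻⁵ M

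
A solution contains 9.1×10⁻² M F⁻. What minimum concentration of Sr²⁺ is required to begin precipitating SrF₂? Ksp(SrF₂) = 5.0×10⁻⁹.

6.0×10⁻⁷ M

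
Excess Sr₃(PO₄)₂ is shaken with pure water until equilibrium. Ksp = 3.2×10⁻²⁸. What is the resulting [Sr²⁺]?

3.7×10⁻⁶ M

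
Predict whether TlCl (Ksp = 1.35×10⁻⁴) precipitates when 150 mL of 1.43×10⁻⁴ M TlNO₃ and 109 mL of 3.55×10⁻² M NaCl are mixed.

No

After mixing, V = 150 mL + 109 mL = 259 mL.
[Tl⁺] = (1.43×10⁻⁴)(150)/259 = 8.28×10⁻⁵ M
[Cl⁻] = (3.55×10⁻²)(109)/259 = 1.49×10⁻² M
Q = [Tl⁺][Cl⁻] = 1.24×10⁻⁶
Q = 1.24×10⁻⁶ < Ksp = 1.35×10⁻⁴, so the solution is unsaturated and no precipitate forms.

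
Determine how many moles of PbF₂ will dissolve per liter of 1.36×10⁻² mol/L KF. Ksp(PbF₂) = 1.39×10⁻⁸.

PbF₂(s) ⇌ Pb²⁺(aq) + 2 F⁻(aq)
The solution already contains F⁻ at 1.36×10⁻² mol/L. Let s be the molar solubility of PbF₂.
[F⁻] ≈ 1.36×10⁻² mol/L (common ion dominates); [Pb²⁺] = s.
Ksp = [Pb²⁺][F⁻]^2 = s(1.36×10⁻²)^2
s = 1.39×10⁻⁸ / (1.36×10⁻²)^2 = 7.52×10⁻⁵
s = 7.52×10⁻⁵ mol/L

7.52×10⁻⁵ M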